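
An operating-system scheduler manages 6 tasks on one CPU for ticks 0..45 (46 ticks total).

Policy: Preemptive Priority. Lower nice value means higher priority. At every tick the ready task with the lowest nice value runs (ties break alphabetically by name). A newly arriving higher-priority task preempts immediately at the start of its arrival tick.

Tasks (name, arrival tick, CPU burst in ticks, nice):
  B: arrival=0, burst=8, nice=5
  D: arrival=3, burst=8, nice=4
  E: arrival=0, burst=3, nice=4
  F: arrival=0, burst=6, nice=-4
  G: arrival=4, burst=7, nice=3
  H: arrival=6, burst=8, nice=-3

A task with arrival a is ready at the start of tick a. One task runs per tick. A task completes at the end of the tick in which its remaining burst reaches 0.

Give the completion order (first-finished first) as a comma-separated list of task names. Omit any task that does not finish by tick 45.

completion order = F, H, G, D, E, B

t=0: ready={B,E,F} → run F
t=1: ready={B,E,F} → run F
t=2: ready={B,E,F} → run F
t=3: ready={B,D,E,F} → run F
t=4: ready={B,D,E,F,G} → run F
t=5: ready={B,D,E,F,G} → run F
t=6: ready={B,D,E,G,H} → run H
t=7: ready={B,D,E,G,H} → run H
t=8: ready={B,D,E,G,H} → run H
t=9: ready={B,D,E,G,H} → run H
t=10: ready={B,D,E,G,H} → run H
t=11: ready={B,D,E,G,H} → run H
t=12: ready={B,D,E,G,H} → run H
t=13: ready={B,D,E,G,H} → run H
t=14: ready={B,D,E,G} → run G
t=15: ready={B,D,E,G} → run G
t=16: ready={B,D,E,G} → run G
t=17: ready={B,D,E,G} → run G
t=18: ready={B,D,E,G} → run G
t=19: ready={B,D,E,G} → run G
t=20: ready={B,D,E,G} → run G
t=21: ready={B,D,E} → run D
t=22: ready={B,D,E} → run D
t=23: ready={B,D,E} → run D
t=24: ready={B,D,E} → run D
t=25: ready={B,D,E} → run D
t=26: ready={B,D,E} → run D
t=27: ready={B,D,E} → run D
t=28: ready={B,D,E} → run D
t=29: ready={B,E} → run E
t=30: ready={B,E} → run E
t=31: ready={B,E} → run E
t=32: ready={B} → run B
t=33: ready={B} → run B
t=34: ready={B} → run B
t=35: ready={B} → run B
t=36: ready={B} → run B
t=37: ready={B} → run B
t=38: ready={B} → run B
t=39: ready={B} → run B
t=40: (idle)
t=41: (idle)
t=42: (idle)
t=43: (idle)
t=44: (idle)
t=45: (idle)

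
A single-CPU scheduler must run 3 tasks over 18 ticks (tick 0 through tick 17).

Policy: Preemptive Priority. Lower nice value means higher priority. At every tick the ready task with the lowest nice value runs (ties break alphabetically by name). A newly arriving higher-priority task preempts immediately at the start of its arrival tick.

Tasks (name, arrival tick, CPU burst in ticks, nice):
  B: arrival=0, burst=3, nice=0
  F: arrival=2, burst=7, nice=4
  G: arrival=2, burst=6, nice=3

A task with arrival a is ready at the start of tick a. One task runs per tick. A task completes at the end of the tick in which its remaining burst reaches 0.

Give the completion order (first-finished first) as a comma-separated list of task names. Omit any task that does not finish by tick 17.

completion order = B, G, F

t=0: ready={B} → run B
t=1: ready={B} → run B
t=2: ready={B,F,G} → run B
t=3: ready={F,G} → run G
t=4: ready={F,G} → run G
t=5: ready={F,G} → run G
t=6: ready={F,G} → run G
t=7: ready={F,G} → run G
t=8: ready={F,G} → run G
t=9: ready={F} → run F
t=10: ready={F} → run F
t=11: ready={F} → run F
t=12: ready={F} → run F
t=13: ready={F} → run F
t=14: ready={F} → run F
t=15: ready={F} → run F
t=16: (idle)
t=17: (idle)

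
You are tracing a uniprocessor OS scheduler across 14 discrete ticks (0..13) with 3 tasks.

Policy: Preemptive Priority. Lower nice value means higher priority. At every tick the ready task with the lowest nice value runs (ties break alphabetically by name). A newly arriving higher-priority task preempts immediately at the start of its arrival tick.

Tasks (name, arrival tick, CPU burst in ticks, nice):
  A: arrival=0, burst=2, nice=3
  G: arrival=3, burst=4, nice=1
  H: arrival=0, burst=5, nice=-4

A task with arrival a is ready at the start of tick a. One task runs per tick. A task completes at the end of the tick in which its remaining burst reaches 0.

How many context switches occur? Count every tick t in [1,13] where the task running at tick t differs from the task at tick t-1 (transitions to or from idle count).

context switches = 3

t=0: ready={A,H} → run H
t=1: ready={A,H} → run H
t=2: ready={A,H} → run H
t=3: ready={A,G,H} → run H
t=4: ready={A,G,H} → run H
t=5: ready={A,G} → run G
t=6: ready={A,G} → run G
t=7: ready={A,G} → run G
t=8: ready={A,G} → run G
t=9: ready={A} → run A
t=10: ready={A} → run A
t=11: (idle)
t=12: (idle)
t=13: (idle)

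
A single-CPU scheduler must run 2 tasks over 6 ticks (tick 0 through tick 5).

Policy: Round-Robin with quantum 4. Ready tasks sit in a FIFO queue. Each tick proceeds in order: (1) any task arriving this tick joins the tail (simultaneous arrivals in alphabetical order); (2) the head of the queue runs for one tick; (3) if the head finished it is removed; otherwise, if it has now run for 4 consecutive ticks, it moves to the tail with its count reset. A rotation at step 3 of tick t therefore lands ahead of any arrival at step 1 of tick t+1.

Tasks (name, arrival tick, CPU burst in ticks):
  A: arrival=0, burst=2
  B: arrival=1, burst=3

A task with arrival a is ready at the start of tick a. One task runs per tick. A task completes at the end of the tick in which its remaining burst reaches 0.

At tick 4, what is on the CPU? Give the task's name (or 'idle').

running at tick 4 = B

t=0: queue=[A] q_used=0 → run A
t=1: queue=[A,B] q_used=1 → run A
t=2: queue=[B] q_used=0 → run B
t=3: queue=[B] q_used=1 → run B
t=4: queue=[B] q_used=2 → run B
t=5: (idle)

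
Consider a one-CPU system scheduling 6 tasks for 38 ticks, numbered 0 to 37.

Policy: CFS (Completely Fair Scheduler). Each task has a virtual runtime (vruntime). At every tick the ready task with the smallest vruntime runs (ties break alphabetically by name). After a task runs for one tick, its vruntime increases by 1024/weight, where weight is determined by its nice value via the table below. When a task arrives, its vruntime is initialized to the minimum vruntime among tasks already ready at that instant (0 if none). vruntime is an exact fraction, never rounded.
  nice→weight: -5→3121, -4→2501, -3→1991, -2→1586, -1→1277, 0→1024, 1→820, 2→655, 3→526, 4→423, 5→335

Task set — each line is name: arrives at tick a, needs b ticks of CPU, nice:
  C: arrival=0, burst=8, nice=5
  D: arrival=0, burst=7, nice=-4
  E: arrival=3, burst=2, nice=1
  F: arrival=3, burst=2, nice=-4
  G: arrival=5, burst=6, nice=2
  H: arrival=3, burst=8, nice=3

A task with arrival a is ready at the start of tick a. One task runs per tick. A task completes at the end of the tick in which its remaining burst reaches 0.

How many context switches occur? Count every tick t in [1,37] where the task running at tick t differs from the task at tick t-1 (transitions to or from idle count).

t=0: vr[C=0 D=0] → run C
t=1: vr[C=1024/335 D=0] → run D
t=2: vr[C=1024/335 D=1024/2501] → run D
t=3: vr[C=1024/335 D=2048/2501 E=2048/2501 F=2048/2501 H=2048/2501] → run D
t=4: vr[C=1024/335 D=3072/2501 E=2048/2501 F=2048/2501 H=2048/2501] → run E
t=5: vr[C=1024/335 D=3072/2501 E=25856/12505 F=2048/2501 G=2048/2501 H=2048/2501] → run F
t=6: vr[C=1024/335 D=3072/2501 E=25856/12505 F=3072/2501 G=2048/2501 H=2048/2501] → run G
t=7: vr[C=1024/335 D=3072/2501 E=25856/12505 F=3072/2501 G=3902464/1638155 H=2048/2501] → run H
t=8: vr[C=1024/335 D=3072/2501 E=25856/12505 F=3072/2501 G=3902464/1638155 H=1819136/657763] → run D
t=9: vr[C=1024/335 D=4096/2501 E=25856/12505 F=3072/2501 G=3902464/1638155 H=1819136/657763] → run F
t=10: vr[C=1024/335 D=4096/2501 E=25856/12505 G=3902464/1638155 H=1819136/657763] → run D
t=11: vr[C=1024/335 D=5120/2501 E=25856/12505 G=3902464/1638155 H=1819136/657763] → run D
t=12: vr[C=1024/335 D=6144/2501 E=25856/12505 G=3902464/1638155 H=1819136/657763] → run E
t=13: vr[C=1024/335 D=6144/2501 G=3902464/1638155 H=1819136/657763] → run G
t=14: vr[C=1024/335 D=6144/2501 G=6463488/1638155 H=1819136/657763] → run D
t=15: vr[C=1024/335 G=6463488/1638155 H=1819136/657763] → run H
t=16: vr[C=1024/335 G=6463488/1638155 H=3099648/657763] → run C
t=17: vr[C=2048/335 G=6463488/1638155 H=3099648/657763] → run G
t=18: vr[C=2048/335 G=9024512/1638155 H=3099648/657763] → run H
t=19: vr[C=2048/335 G=9024512/1638155 H=4380160/657763] → run G
t=20: vr[C=2048/335 G=11585536/1638155 H=4380160/657763] → run C
t=21: vr[C=3072/335 G=11585536/1638155 H=4380160/657763] → run H
t=22: vr[C=3072/335 G=11585536/1638155 H=5660672/657763] → run G
t=23: vr[C=3072/335 G=2829312/327631 H=5660672/657763] → run H
t=24: vr[C=3072/335 G=2829312/327631 H=6941184/657763] → run G
t=25: vr[C=3072/335 H=6941184/657763] → run C
t=26: vr[C=4096/335 H=6941184/657763] → run H
t=27: vr[C=4096/335 H=8221696/657763] → run C
t=28: vr[C=1024/67 H=8221696/657763] → run H
t=29: vr[C=1024/67 H=9502208/657763] → run H
t=30: vr[C=1024/67] → run C
t=31: vr[C=6144/335] → run C
t=32: vr[C=7168/335] → run C
t=33: (idle)
t=34: (idle)
t=35: (idle)
t=36: (idle)
t=37: (idle)

context switches = 27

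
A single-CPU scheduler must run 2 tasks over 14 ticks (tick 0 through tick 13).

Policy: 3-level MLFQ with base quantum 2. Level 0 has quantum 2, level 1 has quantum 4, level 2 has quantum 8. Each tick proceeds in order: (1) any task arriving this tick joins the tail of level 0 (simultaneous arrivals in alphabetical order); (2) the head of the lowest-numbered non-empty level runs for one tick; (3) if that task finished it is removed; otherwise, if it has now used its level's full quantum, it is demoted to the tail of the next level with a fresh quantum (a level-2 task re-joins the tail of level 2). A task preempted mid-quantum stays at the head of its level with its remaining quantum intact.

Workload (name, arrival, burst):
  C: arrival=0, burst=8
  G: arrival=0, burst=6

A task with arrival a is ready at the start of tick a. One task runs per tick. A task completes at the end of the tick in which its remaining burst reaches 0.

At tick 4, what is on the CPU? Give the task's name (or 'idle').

t=0: L0/L1/L2 = CG/-/- → run C
t=1: L0/L1/L2 = CG/-/- → run C
t=2: L0/L1/L2 = G/C/- → run G
t=3: L0/L1/L2 = G/C/- → run G
t=4: L0/L1/L2 = -/CG/- → run C
t=5: L0/L1/L2 = -/CG/- → run C
t=6: L0/L1/L2 = -/CG/- → run C
t=7: L0/L1/L2 = -/CG/- → run C
t=8: L0/L1/L2 = -/G/C → run G
t=9: L0/L1/L2 = -/G/C → run G
t=10: L0/L1/L2 = -/G/C → run G
t=11: L0/L1/L2 = -/G/C → run G
t=12: L0/L1/L2 = -/-/C → run C
t=13: L0/L1/L2 = -/-/C → run C

running at tick 4 = C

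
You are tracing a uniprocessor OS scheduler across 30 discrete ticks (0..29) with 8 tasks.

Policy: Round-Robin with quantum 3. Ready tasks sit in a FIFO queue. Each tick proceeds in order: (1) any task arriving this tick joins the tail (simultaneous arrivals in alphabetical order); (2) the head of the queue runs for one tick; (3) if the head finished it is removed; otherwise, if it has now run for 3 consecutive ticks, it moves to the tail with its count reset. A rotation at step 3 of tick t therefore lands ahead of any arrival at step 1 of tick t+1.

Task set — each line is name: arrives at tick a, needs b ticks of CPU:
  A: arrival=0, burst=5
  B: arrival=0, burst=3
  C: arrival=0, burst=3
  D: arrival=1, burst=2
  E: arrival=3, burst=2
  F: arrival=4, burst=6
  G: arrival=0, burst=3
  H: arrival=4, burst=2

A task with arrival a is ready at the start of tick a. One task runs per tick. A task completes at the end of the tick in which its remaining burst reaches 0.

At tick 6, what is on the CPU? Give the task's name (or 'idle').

running at tick 6 = C

t=0: queue=[A,B,C,G] q_used=0 → run A
t=1: queue=[A,B,C,G,D] q_used=1 → run A
t=2: queue=[A,B,C,G,D] q_used=2 → run A
t=3: queue=[B,C,G,D,A,E] q_used=0 → run B
t=4: queue=[B,C,G,D,A,E,F,H] q_used=1 → run B
t=5: queue=[B,C,G,D,A,E,F,H] q_used=2 → run B
t=6: queue=[C,G,D,A,E,F,H] q_used=0 → run C
t=7: queue=[C,G,D,A,E,F,H] q_used=1 → run C
t=8: queue=[C,G,D,A,E,F,H] q_used=2 → run C
t=9: queue=[G,D,A,E,F,H] q_used=0 → run G
t=10: queue=[G,D,A,E,F,H] q_used=1 → run G
t=11: queue=[G,D,A,E,F,H] q_used=2 → run G
t=12: queue=[D,A,E,F,H] q_used=0 → run D
t=13: queue=[D,A,E,F,H] q_used=1 → run D
t=14: queue=[A,E,F,H] q_used=0 → run A
t=15: queue=[A,E,F,H] q_used=1 → run A
t=16: queue=[E,F,H] q_used=0 → run E
t=17: queue=[E,F,H] q_used=1 → run E
t=18: queue=[F,H] q_used=0 → run F
t=19: queue=[F,H] q_used=1 → run F
t=20: queue=[F,H] q_used=2 → run F
t=21: queue=[H,F] q_used=0 → run H
t=22: queue=[H,F] q_used=1 → run H
t=23: queue=[F] q_used=0 → run F
t=24: queue=[F] q_used=1 → run F
t=25: queue=[F] q_used=2 → run F
t=26: (idle)
t=27: (idle)
t=28: (idle)
t=29: (idle)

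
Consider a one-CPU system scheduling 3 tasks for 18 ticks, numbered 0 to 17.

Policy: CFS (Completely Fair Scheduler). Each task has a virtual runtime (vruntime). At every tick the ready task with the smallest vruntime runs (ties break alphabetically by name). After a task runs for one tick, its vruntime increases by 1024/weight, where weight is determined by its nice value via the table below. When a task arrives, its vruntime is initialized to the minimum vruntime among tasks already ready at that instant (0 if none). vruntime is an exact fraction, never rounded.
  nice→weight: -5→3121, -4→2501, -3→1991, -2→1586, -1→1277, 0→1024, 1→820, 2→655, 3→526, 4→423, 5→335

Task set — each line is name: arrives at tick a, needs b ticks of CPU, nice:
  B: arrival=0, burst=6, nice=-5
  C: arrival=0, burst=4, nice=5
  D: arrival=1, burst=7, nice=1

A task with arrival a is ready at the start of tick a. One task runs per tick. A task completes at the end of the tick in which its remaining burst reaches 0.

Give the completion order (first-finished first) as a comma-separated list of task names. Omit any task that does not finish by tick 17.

completion order = B, D, C

t=0: vr[B=0 C=0] → run B
t=1: vr[B=1024/3121 C=0 D=0] → run C
t=2: vr[B=1024/3121 C=1024/335 D=0] → run D
t=3: vr[B=1024/3121 C=1024/335 D=256/205] → run B
t=4: vr[B=2048/3121 C=1024/335 D=256/205] → run B
t=5: vr[B=3072/3121 C=1024/335 D=256/205] → run B
t=6: vr[B=4096/3121 C=1024/335 D=256/205] → run D
t=7: vr[B=4096/3121 C=1024/335 D=512/205] → run B
t=8: vr[B=5120/3121 C=1024/335 D=512/205] → run B
t=9: vr[C=1024/335 D=512/205] → run D
t=10: vr[C=1024/335 D=768/205] → run C
t=11: vr[C=2048/335 D=768/205] → run D
t=12: vr[C=2048/335 D=1024/205] → run D
t=13: vr[C=2048/335 D=256/41] → run C
t=14: vr[C=3072/335 D=256/41] → run D
t=15: vr[C=3072/335 D=1536/205] → run D
t=16: vr[C=3072/335] → run C
t=17: (idle)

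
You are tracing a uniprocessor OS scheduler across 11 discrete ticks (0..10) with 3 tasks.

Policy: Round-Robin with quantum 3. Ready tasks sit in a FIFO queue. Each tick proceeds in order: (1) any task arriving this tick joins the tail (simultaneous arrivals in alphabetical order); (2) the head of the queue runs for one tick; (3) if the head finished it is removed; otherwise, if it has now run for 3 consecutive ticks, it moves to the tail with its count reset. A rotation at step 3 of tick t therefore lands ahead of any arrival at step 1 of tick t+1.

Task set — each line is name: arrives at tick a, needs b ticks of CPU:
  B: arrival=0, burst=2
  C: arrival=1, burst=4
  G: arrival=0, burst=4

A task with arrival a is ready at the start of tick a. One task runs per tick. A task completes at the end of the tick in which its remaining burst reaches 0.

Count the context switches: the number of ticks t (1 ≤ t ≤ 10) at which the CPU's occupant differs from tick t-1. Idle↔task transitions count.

context switches = 5

t=0: queue=[B,G] q_used=0 → run B
t=1: queue=[B,G,C] q_used=1 → run B
t=2: queue=[G,C] q_used=0 → run G
t=3: queue=[G,C] q_used=1 → run G
t=4: queue=[G,C] q_used=2 → run G
t=5: queue=[C,G] q_used=0 → run C
t=6: queue=[C,G] q_used=1 → run C
t=7: queue=[C,G] q_used=2 → run C
t=8: queue=[G,C] q_used=0 → run G
t=9: queue=[C] q_used=0 → run C
t=10: (idle)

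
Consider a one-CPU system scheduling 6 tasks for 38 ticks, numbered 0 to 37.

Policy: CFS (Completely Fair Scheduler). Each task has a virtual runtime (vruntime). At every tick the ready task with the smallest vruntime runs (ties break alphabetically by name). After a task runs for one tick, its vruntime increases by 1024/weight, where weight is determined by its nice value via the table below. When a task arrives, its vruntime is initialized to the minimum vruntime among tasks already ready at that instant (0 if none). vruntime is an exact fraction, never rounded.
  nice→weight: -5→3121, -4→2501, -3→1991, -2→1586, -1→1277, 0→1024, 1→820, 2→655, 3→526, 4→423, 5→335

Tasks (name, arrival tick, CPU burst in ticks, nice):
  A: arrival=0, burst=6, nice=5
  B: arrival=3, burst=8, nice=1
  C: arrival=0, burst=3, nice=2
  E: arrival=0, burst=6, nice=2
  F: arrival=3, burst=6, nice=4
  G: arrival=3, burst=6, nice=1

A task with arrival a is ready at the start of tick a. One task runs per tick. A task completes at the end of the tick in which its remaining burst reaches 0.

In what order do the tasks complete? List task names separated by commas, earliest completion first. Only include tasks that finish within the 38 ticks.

completion order = C, G, E, B, F, A

t=0: vr[A=0 C=0 E=0] → run A
t=1: vr[A=1024/335 C=0 E=0] → run C
t=2: vr[A=1024/335 C=1024/655 E=0] → run E
t=3: vr[A=1024/335 B=1024/655 C=1024/655 E=1024/655 F=1024/655 G=1024/655] → run B
t=4: vr[A=1024/335 B=15104/5371 C=1024/655 E=1024/655 F=1024/655 G=1024/655] → run C
t=5: vr[A=1024/335 B=15104/5371 C=2048/655 E=1024/655 F=1024/655 G=1024/655] → run E
t=6: vr[A=1024/335 B=15104/5371 C=2048/655 E=2048/655 F=1024/655 G=1024/655] → run F
t=7: vr[A=1024/335 B=15104/5371 C=2048/655 E=2048/655 F=1103872/277065 G=1024/655] → run G
t=8: vr[A=1024/335 B=15104/5371 C=2048/655 E=2048/655 F=1103872/277065 G=15104/5371] → run B
t=9: vr[A=1024/335 B=109056/26855 C=2048/655 E=2048/655 F=1103872/277065 G=15104/5371] → run G
t=10: vr[A=1024/335 B=109056/26855 C=2048/655 E=2048/655 F=1103872/277065 G=109056/26855] → run A
t=11: vr[A=2048/335 B=109056/26855 C=2048/655 E=2048/655 F=1103872/277065 G=109056/26855] → run C
t=12: vr[A=2048/335 B=109056/26855 E=2048/655 F=1103872/277065 G=109056/26855] → run E
t=13: vr[A=2048/335 B=109056/26855 E=3072/655 F=1103872/277065 G=109056/26855] → run F
t=14: vr[A=2048/335 B=109056/26855 E=3072/655 F=1774592/277065 G=109056/26855] → run B
t=15: vr[A=2048/335 B=142592/26855 E=3072/655 F=1774592/277065 G=109056/26855] → run G
t=16: vr[A=2048/335 B=142592/26855 E=3072/655 F=1774592/277065 G=142592/26855] → run E
t=17: vr[A=2048/335 B=142592/26855 E=4096/655 F=1774592/277065 G=142592/26855] → run B
t=18: vr[A=2048/335 B=176128/26855 E=4096/655 F=1774592/277065 G=142592/26855] → run G
t=19: vr[A=2048/335 B=176128/26855 E=4096/655 F=1774592/277065 G=176128/26855] → run A
t=20: vr[A=3072/335 B=176128/26855 E=4096/655 F=1774592/277065 G=176128/26855] → run E
t=21: vr[A=3072/335 B=176128/26855 E=1024/131 F=1774592/277065 G=176128/26855] → run F
t=22: vr[A=3072/335 B=176128/26855 E=1024/131 F=815104/92355 G=176128/26855] → run B
t=23: vr[A=3072/335 B=209664/26855 E=1024/131 F=815104/92355 G=176128/26855] → run G
t=24: vr[A=3072/335 B=209664/26855 E=1024/131 F=815104/92355 G=209664/26855] → run B
t=25: vr[A=3072/335 B=48640/5371 E=1024/131 F=815104/92355 G=209664/26855] → run G
t=26: vr[A=3072/335 B=48640/5371 E=1024/131 F=815104/92355] → run E
t=27: vr[A=3072/335 B=48640/5371 F=815104/92355] → run F
t=28: vr[A=3072/335 B=48640/5371 F=3116032/277065] → run B
t=29: vr[A=3072/335 B=276736/26855 F=3116032/277065] → run A
t=30: vr[A=4096/335 B=276736/26855 F=3116032/277065] → run B
t=31: vr[A=4096/335 F=3116032/277065] → run F
t=32: vr[A=4096/335 F=3786752/277065] → run A
t=33: vr[A=1024/67 F=3786752/277065] → run F
t=34: vr[A=1024/67] → run A
t=35: (idle)
t=36: (idle)
t=37: (idle)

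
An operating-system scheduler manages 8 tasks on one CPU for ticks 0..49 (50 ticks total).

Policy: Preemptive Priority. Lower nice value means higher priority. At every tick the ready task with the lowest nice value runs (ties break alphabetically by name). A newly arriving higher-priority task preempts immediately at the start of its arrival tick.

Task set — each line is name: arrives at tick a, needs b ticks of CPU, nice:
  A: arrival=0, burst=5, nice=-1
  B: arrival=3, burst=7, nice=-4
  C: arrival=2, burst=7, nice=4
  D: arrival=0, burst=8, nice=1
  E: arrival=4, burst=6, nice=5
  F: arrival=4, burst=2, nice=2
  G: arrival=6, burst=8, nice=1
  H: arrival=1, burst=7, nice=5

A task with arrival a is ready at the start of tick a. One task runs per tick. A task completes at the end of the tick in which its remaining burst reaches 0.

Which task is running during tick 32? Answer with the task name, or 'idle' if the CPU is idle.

running at tick 32 = C

t=0: ready={A,D} → run A
t=1: ready={A,D,H} → run A
t=2: ready={A,C,D,H} → run A
t=3: ready={A,B,C,D,H} → run B
t=4: ready={A,B,C,D,E,F,H} → run B
t=5: ready={A,B,C,D,E,F,H} → run B
t=6: ready={A,B,C,D,E,F,G,H} → run B
t=7: ready={A,B,C,D,E,F,G,H} → run B
t=8: ready={A,B,C,D,E,F,G,H} → run B
t=9: ready={A,B,C,D,E,F,G,H} → run B
t=10: ready={A,C,D,E,F,G,H} → run A
t=11: ready={A,C,D,E,F,G,H} → run A
t=12: ready={C,D,E,F,G,H} → run D
t=13: ready={C,D,E,F,G,H} → run D
t=14: ready={C,D,E,F,G,H} → run D
t=15: ready={C,D,E,F,G,H} → run D
t=16: ready={C,D,E,F,G,H} → run D
t=17: ready={C,D,E,F,G,H} → run D
t=18: ready={C,D,E,F,G,H} → run D
t=19: ready={C,D,E,F,G,H} → run D
t=20: ready={C,E,F,G,H} → run G
t=21: ready={C,E,F,G,H} → run G
t=22: ready={C,E,F,G,H} → run G
t=23: ready={C,E,F,G,H} → run G
t=24: ready={C,E,F,G,H} → run G
t=25: ready={C,E,F,G,H} → run G
t=26: ready={C,E,F,G,H} → run G
t=27: ready={C,E,F,G,H} → run G
t=28: ready={C,E,F,H} → run F
t=29: ready={C,E,F,H} → run F
t=30: ready={C,E,H} → run C
t=31: ready={C,E,H} → run C
t=32: ready={C,E,H} → run C
t=33: ready={C,E,H} → run C
t=34: ready={C,E,H} → run C
t=35: ready={C,E,H} → run C
t=36: ready={C,E,H} → run C
t=37: ready={E,H} → run E
t=38: ready={E,H} → run E
t=39: ready={E,H} → run E
t=40: ready={E,H} → run E
t=41: ready={E,H} → run E
t=42: ready={E,H} → run E
t=43: ready={H} → run H
t=44: ready={H} → run H
t=45: ready={H} → run H
t=46: ready={H} → run H
t=47: ready={H} → run H
t=48: ready={H} → run H
t=49: ready={H} → run H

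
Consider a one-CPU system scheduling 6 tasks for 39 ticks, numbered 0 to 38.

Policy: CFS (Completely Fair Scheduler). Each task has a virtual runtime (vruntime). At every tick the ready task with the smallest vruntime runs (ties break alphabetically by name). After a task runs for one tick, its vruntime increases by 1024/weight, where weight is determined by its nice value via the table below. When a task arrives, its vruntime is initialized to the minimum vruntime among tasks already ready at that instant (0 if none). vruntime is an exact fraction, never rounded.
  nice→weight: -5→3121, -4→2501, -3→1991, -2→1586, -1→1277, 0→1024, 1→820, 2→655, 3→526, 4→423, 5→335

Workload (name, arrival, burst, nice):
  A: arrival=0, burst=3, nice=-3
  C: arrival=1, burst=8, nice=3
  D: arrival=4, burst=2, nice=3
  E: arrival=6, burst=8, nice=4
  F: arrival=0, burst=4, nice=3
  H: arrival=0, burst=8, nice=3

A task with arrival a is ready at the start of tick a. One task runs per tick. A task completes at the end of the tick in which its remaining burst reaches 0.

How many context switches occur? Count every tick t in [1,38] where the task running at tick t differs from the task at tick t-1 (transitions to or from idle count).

t=0: vr[A=0 F=0 H=0] → run A
t=1: vr[A=1024/1991 C=0 F=0 H=0] → run C
t=2: vr[A=1024/1991 C=512/263 F=0 H=0] → run F
t=3: vr[A=1024/1991 C=512/263 F=512/263 H=0] → run H
t=4: vr[A=1024/1991 C=512/263 D=1024/1991 F=512/263 H=512/263] → run A
t=5: vr[A=2048/1991 C=512/263 D=1024/1991 F=512/263 H=512/263] → run D
t=6: vr[A=2048/1991 C=512/263 D=1288704/523633 E=2048/1991 F=512/263 H=512/263] → run A
t=7: vr[C=512/263 D=1288704/523633 E=2048/1991 F=512/263 H=512/263] → run E
t=8: vr[C=512/263 D=1288704/523633 E=2905088/842193 F=512/263 H=512/263] → run C
t=9: vr[C=1024/263 D=1288704/523633 E=2905088/842193 F=512/263 H=512/263] → run F
t=10: vr[C=1024/263 D=1288704/523633 E=2905088/842193 F=1024/263 H=512/263] → run H
t=11: vr[C=1024/263 D=1288704/523633 E=2905088/842193 F=1024/263 H=1024/263] → run D
t=12: vr[C=1024/263 E=2905088/842193 F=1024/263 H=1024/263] → run E
t=13: vr[C=1024/263 E=4943872/842193 F=1024/263 H=1024/263] → run C
t=14: vr[C=1536/263 E=4943872/842193 F=1024/263 H=1024/263] → run F
t=15: vr[C=1536/263 E=4943872/842193 F=1536/263 H=1024/263] → run H
t=16: vr[C=1536/263 E=4943872/842193 F=1536/263 H=1536/263] → run C
t=17: vr[C=2048/263 E=4943872/842193 F=1536/263 H=1536/263] → run F
t=18: vr[C=2048/263 E=4943872/842193 H=1536/263] → run H
t=19: vr[C=2048/263 E=4943872/842193 H=2048/263] → run E
t=20: vr[C=2048/263 E=2327552/280731 H=2048/263] → run C
t=21: vr[C=2560/263 E=2327552/280731 H=2048/263] → run H
t=22: vr[C=2560/263 E=2327552/280731 H=2560/263] → run E
t=23: vr[C=2560/263 E=9021440/842193 H=2560/263] → run C
t=24: vr[C=3072/263 E=9021440/842193 H=2560/263] → run H
t=25: vr[C=3072/263 E=9021440/842193 H=3072/263] → run E
t=26: vr[C=3072/263 E=11060224/842193 H=3072/263] → run C
t=27: vr[C=3584/263 E=11060224/842193 H=3072/263] → run H
t=28: vr[C=3584/263 E=11060224/842193 H=3584/263] → run E
t=29: vr[C=3584/263 E=4366336/280731 H=3584/263] → run C
t=30: vr[E=4366336/280731 H=3584/263] → run H
t=31: vr[E=4366336/280731] → run E
t=32: vr[E=15137792/842193] → run E
t=33: (idle)
t=34: (idle)
t=35: (idle)
t=36: (idle)
t=37: (idle)
t=38: (idle)

context switches = 32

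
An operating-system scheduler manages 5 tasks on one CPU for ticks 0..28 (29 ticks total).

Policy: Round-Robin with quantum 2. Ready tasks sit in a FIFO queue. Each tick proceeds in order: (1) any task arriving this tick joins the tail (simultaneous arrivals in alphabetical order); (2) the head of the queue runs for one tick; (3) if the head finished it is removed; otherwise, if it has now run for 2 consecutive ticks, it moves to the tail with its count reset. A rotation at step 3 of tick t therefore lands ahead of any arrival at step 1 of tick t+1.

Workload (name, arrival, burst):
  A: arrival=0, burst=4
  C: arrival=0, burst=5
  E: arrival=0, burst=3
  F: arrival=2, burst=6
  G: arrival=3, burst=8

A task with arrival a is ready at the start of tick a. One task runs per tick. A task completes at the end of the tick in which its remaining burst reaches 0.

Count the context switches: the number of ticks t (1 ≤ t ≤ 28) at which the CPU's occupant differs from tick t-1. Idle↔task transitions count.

context switches = 13

t=0: queue=[A,C,E] q_used=0 → run A
t=1: queue=[A,C,E] q_used=1 → run A
t=2: queue=[C,E,A,F] q_used=0 → run C
t=3: queue=[C,E,A,F,G] q_used=1 → run C
t=4: queue=[E,A,F,G,C] q_used=0 → run E
t=5: queue=[E,A,F,G,C] q_used=1 → run E
t=6: queue=[A,F,G,C,E] q_used=0 → run A
t=7: queue=[A,F,G,C,E] q_used=1 → run A
t=8: queue=[F,G,C,E] q_used=0 → run F
t=9: queue=[F,G,C,E] q_used=1 → run F
t=10: queue=[G,C,E,F] q_used=0 → run G
t=11: queue=[G,C,E,F] q_used=1 → run G
t=12: queue=[C,E,F,G] q_used=0 → run C
t=13: queue=[C,E,F,G] q_used=1 → run C
t=14: queue=[E,F,G,C] q_used=0 → run E
t=15: queue=[F,G,C] q_used=0 → run F
t=16: queue=[F,G,C] q_used=1 → run F
t=17: queue=[G,C,F] q_used=0 → run G
t=18: queue=[G,C,F] q_used=1 → run G
t=19: queue=[C,F,G] q_used=0 → run C
t=20: queue=[F,G] q_used=0 → run F
t=21: queue=[F,G] q_used=1 → run F
t=22: queue=[G] q_used=0 → run G
t=23: queue=[G] q_used=1 → run G
t=24: queue=[G] q_used=0 → run G
t=25: queue=[G] q_used=1 → run G
t=26: (idle)
t=27: (idle)
t=28: (idle)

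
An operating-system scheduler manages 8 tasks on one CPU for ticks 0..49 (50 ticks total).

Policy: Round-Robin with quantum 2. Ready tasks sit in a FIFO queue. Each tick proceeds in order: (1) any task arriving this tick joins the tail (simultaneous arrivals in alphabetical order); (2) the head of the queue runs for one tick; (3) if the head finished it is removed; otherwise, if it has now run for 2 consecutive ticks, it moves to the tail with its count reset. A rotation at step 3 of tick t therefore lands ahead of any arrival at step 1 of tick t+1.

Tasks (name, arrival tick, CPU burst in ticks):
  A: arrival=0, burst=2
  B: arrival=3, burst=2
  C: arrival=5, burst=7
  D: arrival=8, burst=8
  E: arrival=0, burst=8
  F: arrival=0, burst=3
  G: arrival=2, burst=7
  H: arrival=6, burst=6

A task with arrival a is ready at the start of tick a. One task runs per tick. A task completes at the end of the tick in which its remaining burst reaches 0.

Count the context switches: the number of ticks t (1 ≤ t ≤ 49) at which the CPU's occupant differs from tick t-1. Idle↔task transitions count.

context switches = 23

t=0: queue=[A,E,F] q_used=0 → run A
t=1: queue=[A,E,F] q_used=1 → run A
t=2: queue=[E,F,G] q_used=0 → run E
t=3: queue=[E,F,G,B] q_used=1 → run E
t=4: queue=[F,G,B,E] q_used=0 → run F
t=5: queue=[F,G,B,E,C] q_used=1 → run F
t=6: queue=[G,B,E,C,F,H] q_used=0 → run G
t=7: queue=[G,B,E,C,F,H] q_used=1 → run G
t=8: queue=[B,E,C,F,H,G,D] q_used=0 → run B
t=9: queue=[B,E,C,F,H,G,D] q_used=1 → run B
t=10: queue=[E,C,F,H,G,D] q_used=0 → run E
t=11: queue=[E,C,F,H,G,D] q_used=1 → run E
t=12: queue=[C,F,H,G,D,E] q_used=0 → run C
t=13: queue=[C,F,H,G,D,E] q_used=1 → run C
t=14: queue=[F,H,G,D,E,C] q_used=0 → run F
t=15: queue=[H,G,D,E,C] q_used=0 → run H
t=16: queue=[H,G,D,E,C] q_used=1 → run H
t=17: queue=[G,D,E,C,H] q_used=0 → run G
t=18: queue=[G,D,E,C,H] q_used=1 → run G
t=19: queue=[D,E,C,H,G] q_used=0 → run D
t=20: queue=[D,E,C,H,G] q_used=1 → run D
t=21: queue=[E,C,H,G,D] q_used=0 → run E
t=22: queue=[E,C,H,G,D] q_used=1 → run E
t=23: queue=[C,H,G,D,E] q_used=0 → run C
t=24: queue=[C,H,G,D,E] q_used=1 → run C
t=25: queue=[H,G,D,E,C] q_used=0 → run H
t=26: queue=[H,G,D,E,C] q_used=1 → run H
t=27: queue=[G,D,E,C,H] q_used=0 → run G
t=28: queue=[G,D,E,C,H] q_used=1 → run G
t=29: queue=[D,E,C,H,G] q_used=0 → run D
t=30: queue=[D,E,C,H,G] q_used=1 → run D
t=31: queue=[E,C,H,G,D] q_used=0 → run E
t=32: queue=[E,C,H,G,D] q_used=1 → run E
t=33: queue=[C,H,G,D] q_used=0 → run C
t=34: queue=[C,H,G,D] q_used=1 → run C
t=35: queue=[H,G,D,C] q_used=0 → run H
t=36: queue=[H,G,D,C] q_used=1 → run H
t=37: queue=[G,D,C] q_used=0 → run G
t=38: queue=[D,C] q_used=0 → run D
t=39: queue=[D,C] q_used=1 → run D
t=40: queue=[C,D] q_used=0 → run C
t=41: queue=[D] q_used=0 → run D
t=42: queue=[D] q_used=1 → run D
t=43: (idle)
t=44: (idle)
t=45: (idle)
t=46: (idle)
t=47: (idle)
t=48: (idle)
t=49: (idle)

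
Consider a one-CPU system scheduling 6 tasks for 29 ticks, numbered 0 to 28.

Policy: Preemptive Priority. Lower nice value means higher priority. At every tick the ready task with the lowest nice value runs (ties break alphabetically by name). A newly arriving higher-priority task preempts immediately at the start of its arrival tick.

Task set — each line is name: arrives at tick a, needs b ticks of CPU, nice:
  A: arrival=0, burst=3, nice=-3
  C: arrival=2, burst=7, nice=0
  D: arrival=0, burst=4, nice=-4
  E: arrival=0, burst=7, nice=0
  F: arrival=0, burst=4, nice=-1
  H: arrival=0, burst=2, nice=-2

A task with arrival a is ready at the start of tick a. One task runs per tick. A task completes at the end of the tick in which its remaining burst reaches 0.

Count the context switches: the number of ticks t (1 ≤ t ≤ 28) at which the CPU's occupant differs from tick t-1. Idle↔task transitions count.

t=0: ready={A,D,E,F,H} → run D
t=1: ready={A,D,E,F,H} → run D
t=2: ready={A,C,D,E,F,H} → run D
t=3: ready={A,C,D,E,F,H} → run D
t=4: ready={A,C,E,F,H} → run A
t=5: ready={A,C,E,F,H} → run A
t=6: ready={A,C,E,F,H} → run A
t=7: ready={C,E,F,H} → run H
t=8: ready={C,E,F,H} → run H
t=9: ready={C,E,F} → run F
t=10: ready={C,E,F} → run F
t=11: ready={C,E,F} → run F
t=12: ready={C,E,F} → run F
t=13: ready={C,E} → run C
t=14: ready={C,E} → run C
t=15: ready={C,E} → run C
t=16: ready={C,E} → run C
t=17: ready={C,E} → run C
t=18: ready={C,E} → run C
t=19: ready={C,E} → run C
t=20: ready={E} → run E
t=21: ready={E} → run E
t=22: ready={E} → run E
t=23: ready={E} → run E
t=24: ready={E} → run E
t=25: ready={E} → run E
t=26: ready={E} → run E
t=27: (idle)
t=28: (idle)

context switches = 6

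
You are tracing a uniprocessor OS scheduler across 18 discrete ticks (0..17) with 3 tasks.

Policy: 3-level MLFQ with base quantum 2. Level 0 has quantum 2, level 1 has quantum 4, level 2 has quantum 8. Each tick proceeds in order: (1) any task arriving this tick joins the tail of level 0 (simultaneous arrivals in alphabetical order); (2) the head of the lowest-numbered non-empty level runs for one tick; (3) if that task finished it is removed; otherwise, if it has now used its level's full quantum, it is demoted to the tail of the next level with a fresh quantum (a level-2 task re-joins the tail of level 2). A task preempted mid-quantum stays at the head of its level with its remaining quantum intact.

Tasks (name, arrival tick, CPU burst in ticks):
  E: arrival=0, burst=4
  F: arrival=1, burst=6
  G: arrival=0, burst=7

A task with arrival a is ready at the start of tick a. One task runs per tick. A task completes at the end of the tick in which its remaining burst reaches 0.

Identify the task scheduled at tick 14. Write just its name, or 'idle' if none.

running at tick 14 = F

t=0: L0/L1/L2 = EG/-/- → run E
t=1: L0/L1/L2 = EGF/-/- → run E
t=2: L0/L1/L2 = GF/E/- → run G
t=3: L0/L1/L2 = GF/E/- → run G
t=4: L0/L1/L2 = F/EG/- → run F
t=5: L0/L1/L2 = F/EG/- → run F
t=6: L0/L1/L2 = -/EGF/- → run E
t=7: L0/L1/L2 = -/EGF/- → run E
t=8: L0/L1/L2 = -/GF/- → run G
t=9: L0/L1/L2 = -/GF/- → run G
t=10: L0/L1/L2 = -/GF/- → run G
t=11: L0/L1/L2 = -/GF/- → run G
t=12: L0/L1/L2 = -/F/G → run F
t=13: L0/L1/L2 = -/F/G → run F
t=14: L0/L1/L2 = -/F/G → run F
t=15: L0/L1/L2 = -/F/G → run F
t=16: L0/L1/L2 = -/-/G → run G
t=17: (idle)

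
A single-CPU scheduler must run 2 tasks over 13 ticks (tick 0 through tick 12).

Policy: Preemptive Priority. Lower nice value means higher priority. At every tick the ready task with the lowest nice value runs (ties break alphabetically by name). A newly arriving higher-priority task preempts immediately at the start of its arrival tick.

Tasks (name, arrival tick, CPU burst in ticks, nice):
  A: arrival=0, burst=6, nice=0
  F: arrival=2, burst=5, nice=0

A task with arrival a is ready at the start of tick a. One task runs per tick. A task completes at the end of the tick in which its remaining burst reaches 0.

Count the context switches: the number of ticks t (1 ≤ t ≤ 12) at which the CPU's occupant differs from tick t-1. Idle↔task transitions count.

t=0: ready={A} → run A
t=1: ready={A} → run A
t=2: ready={A,F} → run A
t=3: ready={A,F} → run A
t=4: ready={A,F} → run A
t=5: ready={A,F} → run A
t=6: ready={F} → run F
t=7: ready={F} → run F
t=8: ready={F} → run F
t=9: ready={F} → run F
t=10: ready={F} → run F
t=11: (idle)
t=12: (idle)

context switches = 2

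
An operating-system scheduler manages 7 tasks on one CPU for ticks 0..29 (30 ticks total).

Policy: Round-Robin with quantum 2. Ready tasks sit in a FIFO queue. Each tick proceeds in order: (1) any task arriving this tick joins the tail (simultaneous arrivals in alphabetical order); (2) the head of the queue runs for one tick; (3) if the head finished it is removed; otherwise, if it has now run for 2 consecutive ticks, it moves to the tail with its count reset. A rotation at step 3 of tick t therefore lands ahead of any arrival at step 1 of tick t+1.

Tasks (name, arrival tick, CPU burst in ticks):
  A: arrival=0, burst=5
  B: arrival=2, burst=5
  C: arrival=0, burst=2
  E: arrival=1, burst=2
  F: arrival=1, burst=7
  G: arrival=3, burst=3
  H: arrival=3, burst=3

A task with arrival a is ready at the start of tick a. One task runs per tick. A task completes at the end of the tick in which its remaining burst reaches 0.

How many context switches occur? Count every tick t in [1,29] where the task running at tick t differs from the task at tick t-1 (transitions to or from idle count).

t=0: queue=[A,C] q_used=0 → run A
t=1: queue=[A,C,E,F] q_used=1 → run A
t=2: queue=[C,E,F,A,B] q_used=0 → run C
t=3: queue=[C,E,F,A,B,G,H] q_used=1 → run C
t=4: queue=[E,F,A,B,G,H] q_used=0 → run E
t=5: queue=[E,F,A,B,G,H] q_used=1 → run E
t=6: queue=[F,A,B,G,H] q_used=0 → run F
t=7: queue=[F,A,B,G,H] q_used=1 → run F
t=8: queue=[A,B,G,H,F] q_used=0 → run A
t=9: queue=[A,B,G,H,F] q_used=1 → run A
t=10: queue=[B,G,H,F,A] q_used=0 → run B
t=11: queue=[B,G,H,F,A] q_used=1 → run B
t=12: queue=[G,H,F,A,B] q_used=0 → run G
t=13: queue=[G,H,F,A,B] q_used=1 → run G
t=14: queue=[H,F,A,B,G] q_used=0 → run H
t=15: queue=[H,F,A,B,G] q_used=1 → run H
t=16: queue=[F,A,B,G,H] q_used=0 → run F
t=17: queue=[F,A,B,G,H] q_used=1 → run F
t=18: queue=[A,B,G,H,F] q_used=0 → run A
t=19: queue=[B,G,H,F] q_used=0 → run B
t=20: queue=[B,G,H,F] q_used=1 → run B
t=21: queue=[G,H,F,B] q_used=0 → run G
t=22: queue=[H,F,B] q_used=0 → run H
t=23: queue=[F,B] q_used=0 → run F
t=24: queue=[F,B] q_used=1 → run F
t=25: queue=[B,F] q_used=0 → run B
t=26: queue=[F] q_used=0 → run F
t=27: (idle)
t=28: (idle)
t=29: (idle)

context switches = 16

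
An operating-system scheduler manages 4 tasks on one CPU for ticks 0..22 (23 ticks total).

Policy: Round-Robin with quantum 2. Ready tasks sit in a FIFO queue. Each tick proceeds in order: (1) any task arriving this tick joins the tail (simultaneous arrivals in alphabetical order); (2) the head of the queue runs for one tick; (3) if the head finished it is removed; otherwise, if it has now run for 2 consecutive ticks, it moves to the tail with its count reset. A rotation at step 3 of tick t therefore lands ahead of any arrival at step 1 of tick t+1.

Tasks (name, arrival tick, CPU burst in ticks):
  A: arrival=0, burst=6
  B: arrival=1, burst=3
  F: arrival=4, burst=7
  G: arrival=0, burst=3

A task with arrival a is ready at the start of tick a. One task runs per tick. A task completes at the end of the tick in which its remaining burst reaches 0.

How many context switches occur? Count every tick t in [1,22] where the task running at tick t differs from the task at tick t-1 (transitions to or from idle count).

t=0: queue=[A,G] q_used=0 → run A
t=1: queue=[A,G,B] q_used=1 → run A
t=2: queue=[G,B,A] q_used=0 → run G
t=3: queue=[G,B,A] q_used=1 → run G
t=4: queue=[B,A,G,F] q_used=0 → run B
t=5: queue=[B,A,G,F] q_used=1 → run B
t=6: queue=[A,G,F,B] q_used=0 → run A
t=7: queue=[A,G,F,B] q_used=1 → run A
t=8: queue=[G,F,B,A] q_used=0 → run G
t=9: queue=[F,B,A] q_used=0 → run F
t=10: queue=[F,B,A] q_used=1 → run F
t=11: queue=[B,A,F] q_used=0 → run B
t=12: queue=[A,F] q_used=0 → run A
t=13: queue=[A,F] q_used=1 → run A
t=14: queue=[F] q_used=0 → run F
t=15: queue=[F] q_used=1 → run F
t=16: queue=[F] q_used=0 → run F
t=17: queue=[F] q_used=1 → run F
t=18: queue=[F] q_used=0 → run F
t=19: (idle)
t=20: (idle)
t=21: (idle)
t=22: (idle)

context switches = 9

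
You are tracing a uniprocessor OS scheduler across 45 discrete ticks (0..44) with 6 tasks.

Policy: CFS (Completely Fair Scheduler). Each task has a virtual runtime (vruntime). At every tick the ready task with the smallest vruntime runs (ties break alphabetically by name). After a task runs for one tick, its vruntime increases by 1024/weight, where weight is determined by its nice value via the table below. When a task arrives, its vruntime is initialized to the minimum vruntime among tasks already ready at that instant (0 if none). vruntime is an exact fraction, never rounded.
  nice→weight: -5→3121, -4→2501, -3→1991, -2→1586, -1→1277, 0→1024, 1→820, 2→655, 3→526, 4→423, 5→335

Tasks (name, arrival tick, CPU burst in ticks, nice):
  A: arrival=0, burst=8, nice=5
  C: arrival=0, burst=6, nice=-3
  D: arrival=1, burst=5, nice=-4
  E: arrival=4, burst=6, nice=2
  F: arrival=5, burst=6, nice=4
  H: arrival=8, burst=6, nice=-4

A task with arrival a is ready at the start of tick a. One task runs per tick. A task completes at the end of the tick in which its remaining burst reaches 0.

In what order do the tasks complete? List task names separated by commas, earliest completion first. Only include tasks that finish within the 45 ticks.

t=0: vr[A=0 C=0] → run A
t=1: vr[A=1024/335 C=0 D=0] → run C
t=2: vr[A=1024/335 C=1024/1991 D=0] → run D
t=3: vr[A=1024/335 C=1024/1991 D=1024/2501] → run D
t=4: vr[A=1024/335 C=1024/1991 D=2048/2501 E=1024/1991] → run C
t=5: vr[A=1024/335 C=2048/1991 D=2048/2501 E=1024/1991 F=1024/1991] → run E
t=6: vr[A=1024/335 C=2048/1991 D=2048/2501 E=2709504/1304105 F=1024/1991] → run F
t=7: vr[A=1024/335 C=2048/1991 D=2048/2501 E=2709504/1304105 F=2471936/842193] → run D
t=8: vr[A=1024/335 C=2048/1991 D=3072/2501 E=2709504/1304105 F=2471936/842193 H=2048/1991] → run C
t=9: vr[A=1024/335 C=3072/1991 D=3072/2501 E=2709504/1304105 F=2471936/842193 H=2048/1991] → run H
t=10: vr[A=1024/335 C=3072/1991 D=3072/2501 E=2709504/1304105 F=2471936/842193 H=7160832/4979491] → run D
t=11: vr[A=1024/335 C=3072/1991 D=4096/2501 E=2709504/1304105 F=2471936/842193 H=7160832/4979491] → run H
t=12: vr[A=1024/335 C=3072/1991 D=4096/2501 E=2709504/1304105 F=2471936/842193 H=9199616/4979491] → run C
t=13: vr[A=1024/335 C=4096/1991 D=4096/2501 E=2709504/1304105 F=2471936/842193 H=9199616/4979491] → run D
t=14: vr[A=1024/335 C=4096/1991 E=2709504/1304105 F=2471936/842193 H=9199616/4979491] → run H
t=15: vr[A=1024/335 C=4096/1991 E=2709504/1304105 F=2471936/842193 H=11238400/4979491] → run C
t=16: vr[A=1024/335 C=5120/1991 E=2709504/1304105 F=2471936/842193 H=11238400/4979491] → run E
t=17: vr[A=1024/335 C=5120/1991 E=4748288/1304105 F=2471936/842193 H=11238400/4979491] → run H
t=18: vr[A=1024/335 C=5120/1991 E=4748288/1304105 F=2471936/842193 H=13277184/4979491] → run C
t=19: vr[A=1024/335 E=4748288/1304105 F=2471936/842193 H=13277184/4979491] → run H
t=20: vr[A=1024/335 E=4748288/1304105 F=2471936/842193 H=15315968/4979491] → run F
t=21: vr[A=1024/335 E=4748288/1304105 F=4510720/842193 H=15315968/4979491] → run A
t=22: vr[A=2048/335 E=4748288/1304105 F=4510720/842193 H=15315968/4979491] → run H
t=23: vr[A=2048/335 E=4748288/1304105 F=4510720/842193] → run E
t=24: vr[A=2048/335 E=6787072/1304105 F=4510720/842193] → run E
t=25: vr[A=2048/335 E=8825856/1304105 F=4510720/842193] → run F
t=26: vr[A=2048/335 E=8825856/1304105 F=2183168/280731] → run A
t=27: vr[A=3072/335 E=8825856/1304105 F=2183168/280731] → run E
t=28: vr[A=3072/335 E=2172928/260821 F=2183168/280731] → run F
t=29: vr[A=3072/335 E=2172928/260821 F=8588288/842193] → run E
t=30: vr[A=3072/335 F=8588288/842193] → run A
t=31: vr[A=4096/335 F=8588288/842193] → run F
t=32: vr[A=4096/335 F=10627072/842193] → run A
t=33: vr[A=1024/67 F=10627072/842193] → run F
t=34: vr[A=1024/67] → run A
t=35: vr[A=6144/335] → run A
t=36: vr[A=7168/335] → run A
t=37: (idle)
t=38: (idle)
t=39: (idle)
t=40: (idle)
t=41: (idle)
t=42: (idle)
t=43: (idle)
t=44: (idle)

completion order = D, C, H, E, F, A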